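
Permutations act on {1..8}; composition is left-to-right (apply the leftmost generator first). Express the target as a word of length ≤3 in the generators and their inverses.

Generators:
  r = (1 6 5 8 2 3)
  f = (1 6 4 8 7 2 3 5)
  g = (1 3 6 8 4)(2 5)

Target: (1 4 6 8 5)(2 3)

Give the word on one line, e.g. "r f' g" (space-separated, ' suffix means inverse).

  after r': (1 3 2 8 5 6)
  after g': (2 6 4 8)(3 5)
  after g': (1 4 6 8 5)(2 3)

r' g' g'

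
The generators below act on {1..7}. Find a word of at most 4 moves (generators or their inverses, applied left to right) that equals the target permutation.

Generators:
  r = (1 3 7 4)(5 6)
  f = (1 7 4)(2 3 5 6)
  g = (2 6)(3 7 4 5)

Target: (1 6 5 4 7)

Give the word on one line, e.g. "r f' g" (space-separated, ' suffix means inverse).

  after g': (2 6)(3 5 4 7)
  after r: (1 3 6 2 5)
  after f: (1 5 7 4)(2 6 3)
  after f: (1 6 5 4 7)

g' r f f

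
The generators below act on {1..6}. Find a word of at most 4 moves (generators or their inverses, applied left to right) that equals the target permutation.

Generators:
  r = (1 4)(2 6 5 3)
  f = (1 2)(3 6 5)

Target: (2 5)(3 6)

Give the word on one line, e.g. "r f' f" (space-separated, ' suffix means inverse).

  after r': (1 4)(2 3 5 6)
  after r': (2 5)(3 6)

r' r'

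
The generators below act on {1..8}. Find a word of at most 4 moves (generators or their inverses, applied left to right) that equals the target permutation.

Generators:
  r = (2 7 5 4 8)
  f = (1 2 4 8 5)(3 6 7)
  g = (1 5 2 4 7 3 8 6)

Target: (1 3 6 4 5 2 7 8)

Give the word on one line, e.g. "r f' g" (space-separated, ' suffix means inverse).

r' g' f'

  after r': (2 8 4 5 7)
  after g': (1 6 8 2 3 7 5 4)
  after f': (1 3 6 4 5 2 7 8)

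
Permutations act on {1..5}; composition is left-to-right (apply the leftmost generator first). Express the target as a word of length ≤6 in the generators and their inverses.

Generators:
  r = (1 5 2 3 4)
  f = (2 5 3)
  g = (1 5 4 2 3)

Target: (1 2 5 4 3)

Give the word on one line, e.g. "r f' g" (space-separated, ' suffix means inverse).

g' r g' f r'

  after g': (1 3 2 4 5)
  after r: (1 4 2)
  after g': (1 5)(2 3)
  after f: (1 3 5)
  after r': (1 2 5 4 3)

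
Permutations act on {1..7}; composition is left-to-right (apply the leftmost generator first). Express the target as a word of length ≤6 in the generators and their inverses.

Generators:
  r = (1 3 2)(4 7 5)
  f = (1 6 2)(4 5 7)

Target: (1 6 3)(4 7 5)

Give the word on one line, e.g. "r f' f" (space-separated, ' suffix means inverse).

  after r: (1 3 2)(4 7 5)
  after f: (1 3)(2 6)
  after r': (2 6 3)(4 5 7)
  after f': (1 2)(3 6)
  after f': (1 6 3)(4 7 5)

r f r' f' f'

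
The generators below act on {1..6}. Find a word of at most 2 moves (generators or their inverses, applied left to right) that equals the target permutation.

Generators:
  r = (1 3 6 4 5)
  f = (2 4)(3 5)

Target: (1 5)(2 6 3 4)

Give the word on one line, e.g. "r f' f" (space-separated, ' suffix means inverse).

f r'

  after f: (2 4)(3 5)
  after r': (1 5)(2 6 3 4)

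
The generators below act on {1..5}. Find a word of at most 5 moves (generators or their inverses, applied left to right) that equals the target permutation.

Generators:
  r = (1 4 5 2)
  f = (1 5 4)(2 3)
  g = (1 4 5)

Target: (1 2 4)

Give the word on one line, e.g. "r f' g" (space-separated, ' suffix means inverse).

g' f' f' r r

  after g': (1 5 4)
  after f': (2 3)
  after f': (1 4 5)
  after r: (1 5 4 2)
  after r: (1 2 4)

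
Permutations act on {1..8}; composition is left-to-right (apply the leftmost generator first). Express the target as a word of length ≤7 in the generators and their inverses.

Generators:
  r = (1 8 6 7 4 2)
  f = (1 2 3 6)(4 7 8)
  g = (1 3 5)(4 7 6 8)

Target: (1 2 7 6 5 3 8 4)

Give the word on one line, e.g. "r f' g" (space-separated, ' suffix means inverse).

  after f': (1 6 3 2)(4 8 7)
  after f': (1 3)(2 6)(4 7 8)
  after r: (1 3 8 2 7 6)
  after g': (2 4 8)(3 6 5)
  after r': (1 2 7 6 5 3 8 4)

f' f' r g' r'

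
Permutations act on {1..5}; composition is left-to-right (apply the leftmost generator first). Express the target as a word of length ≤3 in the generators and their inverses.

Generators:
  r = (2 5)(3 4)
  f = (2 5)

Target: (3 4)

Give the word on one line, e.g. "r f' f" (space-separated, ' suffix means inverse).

f r

  after f: (2 5)
  after r: (3 4)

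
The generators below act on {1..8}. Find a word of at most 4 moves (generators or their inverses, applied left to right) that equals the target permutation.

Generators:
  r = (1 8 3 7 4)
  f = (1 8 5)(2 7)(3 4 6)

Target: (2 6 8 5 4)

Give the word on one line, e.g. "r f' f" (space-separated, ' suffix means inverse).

  after f': (1 5 8)(2 7)(3 6 4)
  after r: (1 5 3 6)(2 4 7)
  after f: (2 6 8 5 4)

f' r f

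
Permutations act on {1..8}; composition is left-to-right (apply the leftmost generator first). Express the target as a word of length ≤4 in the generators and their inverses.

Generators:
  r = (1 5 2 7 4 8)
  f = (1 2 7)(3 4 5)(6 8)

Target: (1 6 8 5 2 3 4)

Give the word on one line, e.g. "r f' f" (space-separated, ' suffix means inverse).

  after r': (1 8 4 7 2 5)
  after f: (1 6 8 5 2 3 4)

r' f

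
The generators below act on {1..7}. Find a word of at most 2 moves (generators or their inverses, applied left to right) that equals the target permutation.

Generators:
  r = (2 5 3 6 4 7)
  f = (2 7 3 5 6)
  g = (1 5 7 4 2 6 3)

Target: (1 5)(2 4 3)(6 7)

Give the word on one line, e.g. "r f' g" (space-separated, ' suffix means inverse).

g' f

  after g': (1 3 6 2 4 7 5)
  after f: (1 5)(2 4 3)(6 7)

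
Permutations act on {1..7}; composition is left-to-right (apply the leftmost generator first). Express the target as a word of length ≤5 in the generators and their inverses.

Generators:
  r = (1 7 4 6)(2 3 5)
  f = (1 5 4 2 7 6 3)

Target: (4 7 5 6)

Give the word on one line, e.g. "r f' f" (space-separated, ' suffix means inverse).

r' r' f' r' f

  after r': (1 6 4 7)(2 5 3)
  after r': (1 4)(2 3 5)(6 7)
  after f': (1 5 4 3)(2 6)
  after r': (1 3 6 5 7)(2 4)
  after f: (4 7 5 6)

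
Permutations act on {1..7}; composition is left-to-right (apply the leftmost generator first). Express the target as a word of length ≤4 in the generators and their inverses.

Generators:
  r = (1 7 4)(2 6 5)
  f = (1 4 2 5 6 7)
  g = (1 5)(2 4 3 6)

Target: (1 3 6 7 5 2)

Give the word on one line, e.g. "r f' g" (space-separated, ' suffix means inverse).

f g

  after f: (1 4 2 5 6 7)
  after g: (1 3 6 7 5 2)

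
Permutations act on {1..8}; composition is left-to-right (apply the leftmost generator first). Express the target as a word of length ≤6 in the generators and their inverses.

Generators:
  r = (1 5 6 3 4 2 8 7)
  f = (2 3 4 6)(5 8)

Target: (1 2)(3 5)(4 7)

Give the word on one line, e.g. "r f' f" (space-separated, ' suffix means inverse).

r r r f'

  after r: (1 5 6 3 4 2 8 7)
  after r: (1 6 4 8)(2 7 5 3)
  after r: (1 3 8 5 4 7 6 2)
  after f': (1 2)(3 5)(4 7)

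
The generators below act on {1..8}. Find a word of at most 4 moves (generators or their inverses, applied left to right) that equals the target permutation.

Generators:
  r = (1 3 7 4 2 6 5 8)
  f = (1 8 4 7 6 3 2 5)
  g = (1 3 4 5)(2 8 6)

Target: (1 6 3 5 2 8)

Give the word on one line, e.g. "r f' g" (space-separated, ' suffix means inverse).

  after g: (1 3 4 5)(2 8 6)
  after r: (1 7 4 8 5 3 2)
  after f: (1 6 3 5 2 8)

g r f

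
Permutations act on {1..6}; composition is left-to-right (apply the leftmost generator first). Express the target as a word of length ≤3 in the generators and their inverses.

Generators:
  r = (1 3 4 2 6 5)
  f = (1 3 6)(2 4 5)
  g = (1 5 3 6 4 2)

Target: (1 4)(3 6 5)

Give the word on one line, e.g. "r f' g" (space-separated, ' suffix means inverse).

  after r': (1 5 6 2 4 3)
  after f: (1 2 5)(4 6)
  after f: (1 4)(3 6 5)

r' f f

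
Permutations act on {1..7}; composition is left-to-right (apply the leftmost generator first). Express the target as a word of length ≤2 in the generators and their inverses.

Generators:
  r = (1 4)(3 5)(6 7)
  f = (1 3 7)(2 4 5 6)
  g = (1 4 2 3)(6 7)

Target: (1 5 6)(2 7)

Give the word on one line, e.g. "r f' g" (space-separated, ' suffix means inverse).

  after g: (1 4 2 3)(6 7)
  after f: (1 5 6)(2 7)

g f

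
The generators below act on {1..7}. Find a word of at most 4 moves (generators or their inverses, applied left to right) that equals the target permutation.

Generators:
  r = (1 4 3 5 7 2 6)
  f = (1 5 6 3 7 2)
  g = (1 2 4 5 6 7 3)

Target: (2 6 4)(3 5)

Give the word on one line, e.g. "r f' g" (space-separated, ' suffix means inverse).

  after f': (1 2 7 3 6 5)
  after g': (2 6 4)(3 5)

f' g'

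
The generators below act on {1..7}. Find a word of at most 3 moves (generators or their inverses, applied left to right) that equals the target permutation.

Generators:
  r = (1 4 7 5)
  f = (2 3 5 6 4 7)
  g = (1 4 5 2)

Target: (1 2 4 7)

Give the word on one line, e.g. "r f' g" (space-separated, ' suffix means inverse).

g' r' r'

  after g': (1 2 5 4)
  after r': (1 2 7 4 5)
  after r': (1 2 4 7)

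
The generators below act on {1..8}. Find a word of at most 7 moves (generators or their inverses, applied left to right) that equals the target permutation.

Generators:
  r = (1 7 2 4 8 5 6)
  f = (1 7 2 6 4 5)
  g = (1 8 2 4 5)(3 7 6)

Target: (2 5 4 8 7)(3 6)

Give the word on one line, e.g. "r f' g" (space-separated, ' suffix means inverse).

  after g': (1 5 4 2 8)(3 6 7)
  after r': (1 8 6)(2 4 7 3 5)
  after r': (1 4)(3 8 5 7)
  after g: (1 5 6 3 2 4 8)
  after f: (2 5 4 8 7)(3 6)

g' r' r' g f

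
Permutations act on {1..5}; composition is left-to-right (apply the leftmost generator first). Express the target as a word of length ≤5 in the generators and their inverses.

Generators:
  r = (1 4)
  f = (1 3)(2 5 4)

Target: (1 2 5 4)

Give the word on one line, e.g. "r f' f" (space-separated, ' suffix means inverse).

r' f' f'

  after r': (1 4)
  after f': (1 5 2 4 3)
  after f': (1 2 5 4)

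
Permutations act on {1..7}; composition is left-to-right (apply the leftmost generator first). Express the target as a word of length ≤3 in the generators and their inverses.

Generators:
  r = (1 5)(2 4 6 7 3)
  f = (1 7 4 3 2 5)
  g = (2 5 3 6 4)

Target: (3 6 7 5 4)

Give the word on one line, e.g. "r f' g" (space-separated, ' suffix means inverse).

f' r

  after f': (1 5 2 3 4 7)
  after r: (3 6 7 5 4)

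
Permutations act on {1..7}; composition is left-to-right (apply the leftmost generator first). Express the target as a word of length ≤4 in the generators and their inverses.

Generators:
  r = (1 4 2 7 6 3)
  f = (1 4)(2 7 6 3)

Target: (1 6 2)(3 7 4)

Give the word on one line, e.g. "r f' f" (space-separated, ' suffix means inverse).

r' f' r f'

  after r': (1 3 6 7 2 4)
  after f': (1 6 2)(3 7)
  after r: (1 3 6 7)(2 4)
  after f': (1 6 2)(3 7 4)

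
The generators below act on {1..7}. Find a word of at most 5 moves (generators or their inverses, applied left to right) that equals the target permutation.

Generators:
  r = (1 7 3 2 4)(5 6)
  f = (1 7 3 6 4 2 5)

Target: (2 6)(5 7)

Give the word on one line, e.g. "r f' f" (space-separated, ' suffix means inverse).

r' r' f f

  after r': (1 4 2 3 7)(5 6)
  after r': (1 2 7 4 3)
  after f: (1 5)(2 3 7)(4 6)
  after f: (2 6)(5 7)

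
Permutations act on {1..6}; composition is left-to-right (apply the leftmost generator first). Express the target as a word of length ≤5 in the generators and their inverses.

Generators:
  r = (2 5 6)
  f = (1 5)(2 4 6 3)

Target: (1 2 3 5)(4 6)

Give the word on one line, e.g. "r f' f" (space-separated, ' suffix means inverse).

f r f' f'

  after f: (1 5)(2 4 6 3)
  after r: (1 6 3 5)(2 4)
  after f': (1 4 3)
  after f': (1 2 3 5)(4 6)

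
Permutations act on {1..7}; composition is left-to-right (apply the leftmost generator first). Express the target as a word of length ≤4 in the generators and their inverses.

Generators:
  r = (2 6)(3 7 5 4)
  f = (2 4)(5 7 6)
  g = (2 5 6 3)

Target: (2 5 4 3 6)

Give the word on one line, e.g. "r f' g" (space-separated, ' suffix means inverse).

  after r: (2 6)(3 7 5 4)
  after f': (2 7 6 4 3 5)
  after f': (2 5 4 3 6)

r f' f'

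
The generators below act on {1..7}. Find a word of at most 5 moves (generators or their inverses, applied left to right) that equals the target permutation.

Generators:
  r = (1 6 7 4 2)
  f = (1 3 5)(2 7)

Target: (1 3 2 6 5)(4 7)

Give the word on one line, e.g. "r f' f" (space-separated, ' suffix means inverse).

f' r' f f

  after f': (1 5 3)(2 7)
  after r': (1 5 3 2 6)(4 7)
  after f: (2 6 3 7 4)
  after f: (1 3 2 6 5)(4 7)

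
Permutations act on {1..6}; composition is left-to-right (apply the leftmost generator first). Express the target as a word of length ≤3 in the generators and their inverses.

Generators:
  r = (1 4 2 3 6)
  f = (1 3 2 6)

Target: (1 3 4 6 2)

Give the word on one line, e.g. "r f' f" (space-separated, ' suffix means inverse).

  after r': (1 6 3 2 4)
  after r': (1 3 4 6 2)

r' r'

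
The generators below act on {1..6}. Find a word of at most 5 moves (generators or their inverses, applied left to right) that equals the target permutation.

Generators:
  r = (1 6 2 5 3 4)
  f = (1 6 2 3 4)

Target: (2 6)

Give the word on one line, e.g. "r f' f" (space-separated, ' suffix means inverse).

  after r: (1 6 2 5 3 4)
  after r: (1 2 3)(4 6 5)
  after f': (1 6 5 3 4)
  after r': (2 6)

r r f' r'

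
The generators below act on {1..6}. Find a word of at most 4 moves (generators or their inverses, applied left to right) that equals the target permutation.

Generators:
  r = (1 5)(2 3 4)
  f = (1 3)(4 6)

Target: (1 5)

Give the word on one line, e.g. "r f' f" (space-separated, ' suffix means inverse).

r' r' r'

  after r': (1 5)(2 4 3)
  after r': (2 3 4)
  after r': (1 5)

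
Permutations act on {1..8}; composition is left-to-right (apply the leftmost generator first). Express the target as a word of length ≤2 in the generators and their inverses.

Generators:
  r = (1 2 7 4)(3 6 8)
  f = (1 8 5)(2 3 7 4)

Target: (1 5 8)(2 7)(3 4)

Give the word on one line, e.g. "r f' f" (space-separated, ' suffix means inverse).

  after f: (1 8 5)(2 3 7 4)
  after f: (1 5 8)(2 7)(3 4)

f f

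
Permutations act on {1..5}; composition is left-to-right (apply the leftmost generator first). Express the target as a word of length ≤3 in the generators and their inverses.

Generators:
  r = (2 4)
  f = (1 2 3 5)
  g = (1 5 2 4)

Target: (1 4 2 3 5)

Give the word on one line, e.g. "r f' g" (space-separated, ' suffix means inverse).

  after f: (1 2 3 5)
  after r': (1 4 2 3 5)

f r'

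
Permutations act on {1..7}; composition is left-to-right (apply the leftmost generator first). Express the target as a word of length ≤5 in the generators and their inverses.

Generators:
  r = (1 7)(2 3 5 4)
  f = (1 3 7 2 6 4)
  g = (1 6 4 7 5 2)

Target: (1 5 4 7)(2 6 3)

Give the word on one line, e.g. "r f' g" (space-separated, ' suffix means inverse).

r f' g' r' g'

  after r: (1 7)(2 3 5 4)
  after f': (1 3 5 6 2)(4 7)
  after g': (1 3 7 6 5)
  after r': (1 2 4 5 7 6 3)
  after g': (1 5 4 7)(2 6 3)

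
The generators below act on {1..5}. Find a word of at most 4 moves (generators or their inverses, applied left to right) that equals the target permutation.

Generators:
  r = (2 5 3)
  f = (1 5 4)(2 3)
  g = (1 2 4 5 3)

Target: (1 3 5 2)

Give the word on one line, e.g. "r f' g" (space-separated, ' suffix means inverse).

g f

  after g: (1 2 4 5 3)
  after f: (1 3 5 2)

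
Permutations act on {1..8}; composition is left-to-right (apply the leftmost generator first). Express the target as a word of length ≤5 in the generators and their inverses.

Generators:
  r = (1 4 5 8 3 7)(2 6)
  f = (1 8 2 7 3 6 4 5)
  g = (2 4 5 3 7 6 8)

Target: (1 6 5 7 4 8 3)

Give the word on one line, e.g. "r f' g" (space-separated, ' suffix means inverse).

g f' g' f'

  after g: (2 4 5 3 7 6 8)
  after f': (1 5 7 3 2 6)
  after g': (1 4 2 7 5 3 8 6)
  after f': (1 6 5 7 4 8 3)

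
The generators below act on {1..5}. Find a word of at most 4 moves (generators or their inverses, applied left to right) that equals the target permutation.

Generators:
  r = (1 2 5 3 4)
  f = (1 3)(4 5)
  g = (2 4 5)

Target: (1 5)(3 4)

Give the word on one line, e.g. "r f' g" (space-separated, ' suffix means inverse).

  after g: (2 4 5)
  after f': (1 3)(2 5)
  after r': (1 5)(3 4)

g f' r'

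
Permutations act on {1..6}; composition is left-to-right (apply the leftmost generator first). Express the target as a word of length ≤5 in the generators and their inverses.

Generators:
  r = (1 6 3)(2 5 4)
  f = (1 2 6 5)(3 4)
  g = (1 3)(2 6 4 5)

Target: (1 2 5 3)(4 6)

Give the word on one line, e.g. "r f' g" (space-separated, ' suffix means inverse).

f g' f' f'

  after f: (1 2 6 5)(3 4)
  after g': (1 5 3 6 4)
  after f': (1 6 3 2)(4 5)
  after f': (1 2 5 3)(4 6)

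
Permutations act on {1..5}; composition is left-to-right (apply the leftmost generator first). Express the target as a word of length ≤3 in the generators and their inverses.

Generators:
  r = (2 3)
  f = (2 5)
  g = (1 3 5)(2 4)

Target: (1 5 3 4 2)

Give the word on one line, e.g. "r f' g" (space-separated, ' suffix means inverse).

  after r': (2 3)
  after g': (1 5 3 4 2)

r' g'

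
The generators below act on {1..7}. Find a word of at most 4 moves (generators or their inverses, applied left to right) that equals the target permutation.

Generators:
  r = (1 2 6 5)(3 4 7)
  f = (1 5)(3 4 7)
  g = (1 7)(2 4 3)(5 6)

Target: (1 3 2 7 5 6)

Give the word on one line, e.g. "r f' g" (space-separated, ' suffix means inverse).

g' f' g' g'

  after g': (1 7)(2 3 4)(5 6)
  after f': (1 4 2 7 5 6)
  after g': (1 2)(3 4)(6 7)
  after g': (1 3 2 7 5 6)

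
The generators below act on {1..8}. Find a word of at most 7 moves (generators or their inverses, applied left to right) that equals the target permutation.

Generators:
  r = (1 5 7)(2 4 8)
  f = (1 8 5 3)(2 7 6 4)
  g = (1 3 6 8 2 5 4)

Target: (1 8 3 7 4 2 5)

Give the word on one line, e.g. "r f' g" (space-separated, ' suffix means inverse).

  after g': (1 4 5 2 8 6 3)
  after f: (1 2 5 7 6)(3 8 4)
  after g: (1 5 7 8)(2 4 6 3)
  after g: (1 4 8 3 5 7 2)
  after r: (1 8 3 7 4 2 5)

g' f g g r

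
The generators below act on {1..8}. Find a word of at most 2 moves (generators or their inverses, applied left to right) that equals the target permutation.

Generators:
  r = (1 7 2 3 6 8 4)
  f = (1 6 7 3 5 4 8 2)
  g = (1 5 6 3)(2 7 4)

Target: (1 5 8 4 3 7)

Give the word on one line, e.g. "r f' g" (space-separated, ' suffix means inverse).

g r

  after g: (1 5 6 3)(2 7 4)
  after r: (1 5 8 4 3 7)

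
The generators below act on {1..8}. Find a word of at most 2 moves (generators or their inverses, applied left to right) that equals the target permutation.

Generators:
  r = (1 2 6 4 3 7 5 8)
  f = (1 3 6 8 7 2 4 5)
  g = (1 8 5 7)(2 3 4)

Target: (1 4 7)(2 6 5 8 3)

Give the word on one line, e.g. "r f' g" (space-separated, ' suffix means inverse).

f r'

  after f: (1 3 6 8 7 2 4 5)
  after r': (1 4 7)(2 6 5 8 3)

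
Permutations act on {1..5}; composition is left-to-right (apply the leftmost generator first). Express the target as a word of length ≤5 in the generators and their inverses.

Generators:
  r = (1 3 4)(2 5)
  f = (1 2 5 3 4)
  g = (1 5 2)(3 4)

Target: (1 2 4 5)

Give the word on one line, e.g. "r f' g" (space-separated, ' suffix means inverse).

  after f: (1 2 5 3 4)
  after r: (1 5 4 3)
  after r: (1 2 5)
  after f: (1 5 2 3 4)
  after g: (1 2 4 5)

f r r f g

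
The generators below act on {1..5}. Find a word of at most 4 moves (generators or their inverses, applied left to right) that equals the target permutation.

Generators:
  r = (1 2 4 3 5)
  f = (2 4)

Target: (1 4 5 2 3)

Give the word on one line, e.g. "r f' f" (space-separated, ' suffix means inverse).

r r f f

  after r: (1 2 4 3 5)
  after r: (1 4 5 2 3)
  after f: (1 2 3)(4 5)
  after f: (1 4 5 2 3)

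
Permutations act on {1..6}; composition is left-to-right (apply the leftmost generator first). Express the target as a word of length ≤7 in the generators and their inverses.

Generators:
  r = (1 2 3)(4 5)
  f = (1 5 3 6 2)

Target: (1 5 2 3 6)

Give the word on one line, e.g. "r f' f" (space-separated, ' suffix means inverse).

f f r' r' f

  after f: (1 5 3 6 2)
  after f: (1 3 2 5 6)
  after r': (1 2 4 5 6 3)
  after r': (2 5 6)
  after f: (1 5 2 3 6)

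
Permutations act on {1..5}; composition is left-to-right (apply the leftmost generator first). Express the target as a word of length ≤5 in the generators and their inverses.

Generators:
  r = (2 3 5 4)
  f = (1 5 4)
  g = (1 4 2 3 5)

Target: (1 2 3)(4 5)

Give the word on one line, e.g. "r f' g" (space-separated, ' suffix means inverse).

  after r': (2 4 5 3)
  after g: (1 4)
  after r: (1 2 3 5 4)
  after r: (1 3 4)(2 5)
  after g': (1 2 3)(4 5)

r' g r r g'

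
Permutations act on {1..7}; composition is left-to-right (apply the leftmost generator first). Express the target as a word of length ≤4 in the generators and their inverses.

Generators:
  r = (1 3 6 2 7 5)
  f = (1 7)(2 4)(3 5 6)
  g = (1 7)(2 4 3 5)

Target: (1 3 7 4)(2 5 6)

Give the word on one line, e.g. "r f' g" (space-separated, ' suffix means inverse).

g r' g' g'

  after g: (1 7)(2 4 3 5)
  after r': (1 2 4)(3 7 5 6)
  after g': (1 5 6 4 7 3)
  after g': (1 3 7 4)(2 5 6)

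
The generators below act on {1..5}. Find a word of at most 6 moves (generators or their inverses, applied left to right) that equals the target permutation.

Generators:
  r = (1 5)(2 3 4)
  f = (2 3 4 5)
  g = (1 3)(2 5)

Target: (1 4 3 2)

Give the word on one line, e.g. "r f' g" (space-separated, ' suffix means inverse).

r f g f' g'

  after r: (1 5)(2 3 4)
  after f: (1 2 4 3 5)
  after g: (1 5 3 2 4)
  after f': (1 4)(2 3 5)
  after g': (1 4 3 2)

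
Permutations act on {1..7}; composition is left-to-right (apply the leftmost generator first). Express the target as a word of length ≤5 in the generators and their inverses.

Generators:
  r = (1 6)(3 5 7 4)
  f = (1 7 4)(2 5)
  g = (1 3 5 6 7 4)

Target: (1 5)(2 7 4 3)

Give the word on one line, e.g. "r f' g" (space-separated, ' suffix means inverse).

g f' r

  after g: (1 3 5 6 7 4)
  after f': (1 3 2 5 6)
  after r: (1 5)(2 7 4 3)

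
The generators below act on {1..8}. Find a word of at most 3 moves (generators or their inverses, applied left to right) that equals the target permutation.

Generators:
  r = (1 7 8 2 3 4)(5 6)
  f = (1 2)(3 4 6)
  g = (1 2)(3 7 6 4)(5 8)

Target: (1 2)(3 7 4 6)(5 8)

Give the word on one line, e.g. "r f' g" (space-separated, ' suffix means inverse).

f' g' f

  after f': (1 2)(3 6 4)
  after g': (3 7)(5 8)
  after f: (1 2)(3 7 4 6)(5 8)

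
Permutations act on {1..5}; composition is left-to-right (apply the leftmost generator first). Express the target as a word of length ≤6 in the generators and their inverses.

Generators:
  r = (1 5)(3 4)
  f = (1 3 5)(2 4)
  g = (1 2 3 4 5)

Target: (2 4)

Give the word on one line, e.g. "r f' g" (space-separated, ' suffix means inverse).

g' g' f r' g'

  after g': (1 5 4 3 2)
  after g': (1 4 2 5 3)
  after f: (1 2)
  after r': (1 2 5)(3 4)
  after g': (2 4)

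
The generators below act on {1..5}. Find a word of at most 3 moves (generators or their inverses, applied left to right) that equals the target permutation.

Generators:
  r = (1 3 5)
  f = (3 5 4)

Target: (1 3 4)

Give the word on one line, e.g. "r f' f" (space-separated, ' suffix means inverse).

  after f': (3 4 5)
  after r: (1 3 4)

f' r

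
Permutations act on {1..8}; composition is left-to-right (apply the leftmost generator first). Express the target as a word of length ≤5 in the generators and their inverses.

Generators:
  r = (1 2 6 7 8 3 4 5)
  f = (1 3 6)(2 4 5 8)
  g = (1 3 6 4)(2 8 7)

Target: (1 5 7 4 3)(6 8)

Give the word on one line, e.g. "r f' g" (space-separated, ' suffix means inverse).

  after r: (1 2 6 7 8 3 4 5)
  after f: (1 4 8 6 7 2)(3 5)
  after r': (1 3 4 7)(2 5 8)
  after r': (1 8)(2 4 6)(5 7)
  after f': (1 5 7 4 3)(6 8)

r f r' r' f'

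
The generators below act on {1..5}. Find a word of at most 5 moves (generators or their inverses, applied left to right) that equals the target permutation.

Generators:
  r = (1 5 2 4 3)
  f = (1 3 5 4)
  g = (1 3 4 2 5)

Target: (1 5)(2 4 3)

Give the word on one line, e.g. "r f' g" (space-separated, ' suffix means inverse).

g r' g r f'

  after g: (1 3 4 2 5)
  after r': (1 4 5 3 2)
  after g: (1 2 3 5 4)
  after r: (1 4 5 3 2)
  after f': (1 5)(2 4 3)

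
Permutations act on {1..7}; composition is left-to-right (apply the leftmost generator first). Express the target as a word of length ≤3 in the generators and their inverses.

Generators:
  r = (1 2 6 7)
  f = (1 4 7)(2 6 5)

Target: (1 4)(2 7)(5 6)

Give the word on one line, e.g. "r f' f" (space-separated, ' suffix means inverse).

r' f f

  after r': (1 7 6 2)
  after f: (2 4 7 5)
  after f: (1 4)(2 7)(5 6)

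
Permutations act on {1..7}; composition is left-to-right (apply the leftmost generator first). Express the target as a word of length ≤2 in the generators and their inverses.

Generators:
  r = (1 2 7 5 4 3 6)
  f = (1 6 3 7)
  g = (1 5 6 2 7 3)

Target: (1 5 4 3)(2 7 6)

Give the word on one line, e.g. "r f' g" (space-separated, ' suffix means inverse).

f' r

  after f': (1 7 3 6)
  after r: (1 5 4 3)(2 7 6)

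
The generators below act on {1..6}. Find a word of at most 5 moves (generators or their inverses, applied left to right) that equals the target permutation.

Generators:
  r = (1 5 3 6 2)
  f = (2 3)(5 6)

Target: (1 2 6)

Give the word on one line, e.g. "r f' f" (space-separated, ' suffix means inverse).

  after r: (1 5 3 6 2)
  after r: (1 3 2 5 6)
  after f: (1 2 6)

r r f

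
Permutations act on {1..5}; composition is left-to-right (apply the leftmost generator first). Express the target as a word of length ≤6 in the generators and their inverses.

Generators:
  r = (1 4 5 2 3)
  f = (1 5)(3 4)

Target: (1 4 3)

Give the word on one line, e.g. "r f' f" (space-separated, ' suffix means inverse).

r r f r

  after r: (1 4 5 2 3)
  after r: (1 5 3 4 2)
  after f: (2 5 4)
  after r: (1 4 3)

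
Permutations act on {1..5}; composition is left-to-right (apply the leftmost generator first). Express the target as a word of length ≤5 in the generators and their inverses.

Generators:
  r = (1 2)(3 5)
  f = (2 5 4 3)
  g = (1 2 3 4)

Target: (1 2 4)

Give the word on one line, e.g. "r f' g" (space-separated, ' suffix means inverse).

  after f': (2 3 4 5)
  after f': (2 4)(3 5)
  after r': (1 2 4)

f' f' r'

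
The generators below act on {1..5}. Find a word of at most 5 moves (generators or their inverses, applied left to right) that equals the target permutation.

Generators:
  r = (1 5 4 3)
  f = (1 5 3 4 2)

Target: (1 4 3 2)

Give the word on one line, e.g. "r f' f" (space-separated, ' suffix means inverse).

f' r f r' r'

  after f': (1 2 4 3 5)
  after r: (1 2 3 4)
  after f: (2 4 5 3)
  after r': (1 3 2 5 4)
  after r': (1 4 3 2)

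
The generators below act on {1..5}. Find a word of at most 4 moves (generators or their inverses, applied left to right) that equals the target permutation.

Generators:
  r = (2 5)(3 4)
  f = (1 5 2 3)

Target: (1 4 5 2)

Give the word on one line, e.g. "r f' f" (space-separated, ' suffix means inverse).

r f' r

  after r: (2 5)(3 4)
  after f': (1 3 4 2)
  after r: (1 4 5 2)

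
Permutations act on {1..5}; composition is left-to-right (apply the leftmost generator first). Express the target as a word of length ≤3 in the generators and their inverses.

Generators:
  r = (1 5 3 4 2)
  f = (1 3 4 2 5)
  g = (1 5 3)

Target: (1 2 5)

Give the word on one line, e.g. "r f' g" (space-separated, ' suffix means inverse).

r f'

  after r: (1 5 3 4 2)
  after f': (1 2 5)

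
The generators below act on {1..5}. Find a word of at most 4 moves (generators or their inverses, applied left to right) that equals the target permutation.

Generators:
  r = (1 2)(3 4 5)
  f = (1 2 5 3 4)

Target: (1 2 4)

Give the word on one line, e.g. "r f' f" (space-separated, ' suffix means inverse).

f r r

  after f: (1 2 5 3 4)
  after r: (2 3 5 4)
  after r: (1 2 4)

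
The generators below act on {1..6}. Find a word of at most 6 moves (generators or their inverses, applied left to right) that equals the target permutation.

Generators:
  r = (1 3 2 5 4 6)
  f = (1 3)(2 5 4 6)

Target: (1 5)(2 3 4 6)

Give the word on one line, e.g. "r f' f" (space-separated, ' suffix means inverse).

r' f' r f f

  after r': (1 6 4 5 2 3)
  after f': (1 4 2)(5 6)
  after r: (1 6 4 5)(2 3)
  after f: (1 2)(3 5)
  after f: (1 5)(2 3 4 6)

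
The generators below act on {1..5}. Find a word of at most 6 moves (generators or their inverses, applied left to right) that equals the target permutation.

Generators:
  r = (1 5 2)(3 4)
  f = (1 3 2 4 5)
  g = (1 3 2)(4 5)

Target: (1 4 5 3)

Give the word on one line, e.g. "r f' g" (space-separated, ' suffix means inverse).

r r r r g'

  after r: (1 5 2)(3 4)
  after r: (1 2 5)
  after r: (3 4)
  after r: (1 5 2)
  after g': (1 4 5 3)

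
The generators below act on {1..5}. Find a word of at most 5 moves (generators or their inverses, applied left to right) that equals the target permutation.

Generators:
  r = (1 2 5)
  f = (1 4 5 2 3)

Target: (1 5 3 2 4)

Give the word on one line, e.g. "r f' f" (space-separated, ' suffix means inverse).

f' r' f f f

  after f': (1 3 2 5 4)
  after r': (1 3)(4 5)
  after f: (2 3 4)
  after f: (1 4 3 5 2)
  after f: (1 5 3 2 4)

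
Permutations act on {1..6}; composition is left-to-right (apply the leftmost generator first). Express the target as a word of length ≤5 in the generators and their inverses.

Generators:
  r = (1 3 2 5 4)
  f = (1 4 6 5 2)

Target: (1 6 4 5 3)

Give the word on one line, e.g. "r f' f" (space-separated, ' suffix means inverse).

  after r': (1 4 5 2 3)
  after r': (1 5 3 4 2)
  after f': (1 6 4 5 3)

r' r' f'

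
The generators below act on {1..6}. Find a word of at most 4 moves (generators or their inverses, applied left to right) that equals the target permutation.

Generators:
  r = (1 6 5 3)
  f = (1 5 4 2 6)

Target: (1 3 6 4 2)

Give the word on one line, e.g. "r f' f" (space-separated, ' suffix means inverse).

  after r: (1 6 5 3)
  after f: (2 6 4)(3 5)
  after r': (1 3 6 4 2)

r f r'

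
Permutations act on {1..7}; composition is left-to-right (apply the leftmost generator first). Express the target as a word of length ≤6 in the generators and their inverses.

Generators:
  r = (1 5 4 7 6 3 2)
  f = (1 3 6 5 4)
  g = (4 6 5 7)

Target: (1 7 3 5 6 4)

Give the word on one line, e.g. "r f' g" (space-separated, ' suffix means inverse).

  after f': (1 4 5 6 3)
  after g': (1 7 5 4 6 3)
  after f': (1 7 6)(3 4)
  after f': (1 7 3 5 6 4)

f' g' f' f'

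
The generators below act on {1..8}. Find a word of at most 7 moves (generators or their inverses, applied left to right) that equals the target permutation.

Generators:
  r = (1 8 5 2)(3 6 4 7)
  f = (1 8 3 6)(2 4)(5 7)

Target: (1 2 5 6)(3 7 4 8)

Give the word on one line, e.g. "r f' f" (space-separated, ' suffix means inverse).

  after f': (1 6 3 8)(2 4)(5 7)
  after r: (1 4)(2 7)(3 5)
  after f': (1 2 5 8)(3 7 4 6)
  after f': (1 4 3 5)(2 7)(6 8)
  after f': (1 2 5 6)(3 7 4 8)

f' r f' f' f'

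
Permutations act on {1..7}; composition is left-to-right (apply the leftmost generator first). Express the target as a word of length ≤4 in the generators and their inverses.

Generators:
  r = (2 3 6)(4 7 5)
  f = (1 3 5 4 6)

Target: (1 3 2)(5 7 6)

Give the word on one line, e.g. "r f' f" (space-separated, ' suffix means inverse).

r r f

  after r: (2 3 6)(4 7 5)
  after r: (2 6 3)(4 5 7)
  after f: (1 3 2)(5 7 6)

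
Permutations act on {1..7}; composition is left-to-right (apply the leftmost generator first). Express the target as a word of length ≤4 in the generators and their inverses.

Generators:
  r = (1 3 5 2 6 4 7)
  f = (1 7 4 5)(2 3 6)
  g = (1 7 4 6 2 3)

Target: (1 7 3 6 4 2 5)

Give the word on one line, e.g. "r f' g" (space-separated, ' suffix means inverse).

  after f: (1 7 4 5)(2 3 6)
  after r': (1 4 3 2)(5 7 6)
  after f': (1 7 3 6 4 2 5)

f r' f'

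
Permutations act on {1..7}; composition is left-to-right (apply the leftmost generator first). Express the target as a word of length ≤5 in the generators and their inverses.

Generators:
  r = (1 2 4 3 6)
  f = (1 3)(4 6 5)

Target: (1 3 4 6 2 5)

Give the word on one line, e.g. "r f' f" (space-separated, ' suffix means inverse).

  after r': (1 6 3 4 2)
  after f': (1 4 2 3 5 6)
  after r: (1 3 5)(2 6)
  after f': (2 4 5 3 6)
  after f': (1 3 4 6 2 5)

r' f' r f' f'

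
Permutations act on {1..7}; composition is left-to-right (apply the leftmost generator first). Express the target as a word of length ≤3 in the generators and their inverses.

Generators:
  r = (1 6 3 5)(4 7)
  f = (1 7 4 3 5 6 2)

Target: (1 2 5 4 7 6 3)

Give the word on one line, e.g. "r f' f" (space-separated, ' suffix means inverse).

r f r'

  after r: (1 6 3 5)(4 7)
  after f: (1 2)(3 6 5 7)
  after r': (1 2 5 4 7 6 3)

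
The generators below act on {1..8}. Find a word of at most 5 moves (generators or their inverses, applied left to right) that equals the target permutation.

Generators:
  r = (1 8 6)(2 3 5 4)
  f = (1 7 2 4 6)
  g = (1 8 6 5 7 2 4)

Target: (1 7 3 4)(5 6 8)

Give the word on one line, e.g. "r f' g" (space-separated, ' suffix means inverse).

g' r' g

  after g': (1 4 2 7 5 6 8)
  after r': (1 5 8 6)(2 7 3)
  after g: (1 7 3 4)(5 6 8)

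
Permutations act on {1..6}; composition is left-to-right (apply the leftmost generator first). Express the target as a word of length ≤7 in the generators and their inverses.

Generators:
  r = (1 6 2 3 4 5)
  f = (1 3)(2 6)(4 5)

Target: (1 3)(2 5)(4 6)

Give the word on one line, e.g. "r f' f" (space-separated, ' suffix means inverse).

f r r r f

  after f: (1 3)(2 6)(4 5)
  after r: (1 4)(3 6)
  after r: (1 5)(2 3)(4 6)
  after r: (2 4)(5 6)
  after f: (1 3)(2 5)(4 6)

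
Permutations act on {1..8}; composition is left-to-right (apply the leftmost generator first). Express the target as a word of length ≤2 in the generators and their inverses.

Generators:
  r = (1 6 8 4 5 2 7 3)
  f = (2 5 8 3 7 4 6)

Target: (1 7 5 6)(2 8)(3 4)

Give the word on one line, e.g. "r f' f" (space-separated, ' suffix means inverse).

  after r': (1 3 7 2 5 4 8 6)
  after f: (1 7 5 6)(2 8)(3 4)

r' f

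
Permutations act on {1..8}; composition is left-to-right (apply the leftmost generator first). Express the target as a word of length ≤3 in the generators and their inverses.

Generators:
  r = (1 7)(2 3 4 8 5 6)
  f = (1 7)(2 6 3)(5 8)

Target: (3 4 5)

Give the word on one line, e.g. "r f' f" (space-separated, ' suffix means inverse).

r f

  after r: (1 7)(2 3 4 8 5 6)
  after f: (3 4 5)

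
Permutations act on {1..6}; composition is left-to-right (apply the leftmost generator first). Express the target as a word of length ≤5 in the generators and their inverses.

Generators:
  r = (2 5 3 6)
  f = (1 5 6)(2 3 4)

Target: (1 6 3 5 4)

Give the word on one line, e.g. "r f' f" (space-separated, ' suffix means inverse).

  after f: (1 5 6)(2 3 4)
  after r: (1 3 4 5 2 6)
  after f: (1 4 6 5 3 2)
  after f: (1 2 5 4)
  after r': (1 6 3 5 4)

f r f f r'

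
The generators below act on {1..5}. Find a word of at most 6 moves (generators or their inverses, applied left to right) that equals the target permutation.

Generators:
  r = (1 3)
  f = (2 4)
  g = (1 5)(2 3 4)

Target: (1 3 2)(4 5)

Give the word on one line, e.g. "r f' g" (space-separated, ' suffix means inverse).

g' f' r' g r'

  after g': (1 5)(2 4 3)
  after f': (1 5)(3 4)
  after r': (1 5 3 4)
  after g: (2 3)(4 5)
  after r': (1 3 2)(4 5)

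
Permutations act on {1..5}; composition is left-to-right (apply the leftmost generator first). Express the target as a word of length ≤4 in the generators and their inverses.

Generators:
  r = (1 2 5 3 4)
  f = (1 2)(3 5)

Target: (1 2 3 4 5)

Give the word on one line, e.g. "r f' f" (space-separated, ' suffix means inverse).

  after r': (1 4 3 5 2)
  after r': (1 3 2 4 5)
  after f': (1 5 2 4 3)
  after r': (1 2 3 4 5)

r' r' f' r'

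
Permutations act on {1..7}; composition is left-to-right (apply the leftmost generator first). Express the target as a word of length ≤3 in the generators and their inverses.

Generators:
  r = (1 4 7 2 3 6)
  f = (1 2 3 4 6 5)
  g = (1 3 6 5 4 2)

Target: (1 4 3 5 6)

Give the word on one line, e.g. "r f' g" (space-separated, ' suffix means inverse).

  after g: (1 3 6 5 4 2)
  after f: (1 4 3 5 6)

g f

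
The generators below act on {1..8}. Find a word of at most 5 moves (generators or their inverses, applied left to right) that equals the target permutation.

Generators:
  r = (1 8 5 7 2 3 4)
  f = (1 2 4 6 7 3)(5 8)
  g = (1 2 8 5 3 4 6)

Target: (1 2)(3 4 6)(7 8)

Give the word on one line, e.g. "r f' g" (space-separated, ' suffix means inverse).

r f g' r' g

  after r: (1 8 5 7 2 3 4)
  after f: (1 5 3 6 7 4 2)
  after g': (1 8 2 6 7 3 4)
  after r': (2 6 5 8 7)
  after g: (1 2)(3 4 6)(7 8)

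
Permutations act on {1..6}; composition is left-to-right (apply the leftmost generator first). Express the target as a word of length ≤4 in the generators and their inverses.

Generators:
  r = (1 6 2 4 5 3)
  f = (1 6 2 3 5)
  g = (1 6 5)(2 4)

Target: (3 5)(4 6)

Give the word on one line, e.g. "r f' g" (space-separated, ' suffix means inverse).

g r'

  after g: (1 6 5)(2 4)
  after r': (3 5)(4 6)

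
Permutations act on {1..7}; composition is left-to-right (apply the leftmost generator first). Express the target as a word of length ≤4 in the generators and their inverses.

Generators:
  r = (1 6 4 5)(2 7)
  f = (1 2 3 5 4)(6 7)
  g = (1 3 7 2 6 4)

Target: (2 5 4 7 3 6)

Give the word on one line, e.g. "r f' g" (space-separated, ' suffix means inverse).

  after r': (1 5 4 6)(2 7)
  after f: (1 4 7 3 5)(2 6)
  after r': (1 6 7 3 4 2)
  after r': (2 5 4 7 3 6)

r' f r' r'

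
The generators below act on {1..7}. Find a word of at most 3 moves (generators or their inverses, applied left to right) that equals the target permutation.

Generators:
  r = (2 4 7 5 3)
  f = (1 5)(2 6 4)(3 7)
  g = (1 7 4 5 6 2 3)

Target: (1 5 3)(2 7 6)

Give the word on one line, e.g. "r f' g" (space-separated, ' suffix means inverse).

  after r': (2 3 5 7 4)
  after f': (1 5 3)(2 7 6)

r' f'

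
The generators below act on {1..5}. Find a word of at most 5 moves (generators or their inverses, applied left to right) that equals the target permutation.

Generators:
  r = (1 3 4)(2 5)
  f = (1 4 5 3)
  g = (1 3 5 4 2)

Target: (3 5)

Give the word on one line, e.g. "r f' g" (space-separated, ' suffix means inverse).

r' r' f

  after r': (1 4 3)(2 5)
  after r': (1 3 4)
  after f: (3 5)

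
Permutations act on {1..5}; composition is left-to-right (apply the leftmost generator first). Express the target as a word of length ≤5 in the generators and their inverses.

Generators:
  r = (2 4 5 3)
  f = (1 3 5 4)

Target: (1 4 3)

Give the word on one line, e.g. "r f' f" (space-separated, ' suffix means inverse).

  after r': (2 3 5 4)
  after f': (1 4 2)
  after f': (1 5 3)(2 4)
  after r': (1 4 3)

r' f' f' r'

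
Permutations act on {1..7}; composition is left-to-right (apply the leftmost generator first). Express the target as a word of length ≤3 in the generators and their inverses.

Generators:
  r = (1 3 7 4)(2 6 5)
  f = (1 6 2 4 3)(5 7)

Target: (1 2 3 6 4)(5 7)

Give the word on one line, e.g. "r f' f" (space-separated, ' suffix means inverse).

f' f' f'

  after f': (1 3 4 2 6)(5 7)
  after f': (1 4 6 3 2)
  after f': (1 2 3 6 4)(5 7)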